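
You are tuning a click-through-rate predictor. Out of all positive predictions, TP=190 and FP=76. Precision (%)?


Precision = TP/(TP+FP)
= 190/(190+76)
= 190/266 = 71.43%

71.43%


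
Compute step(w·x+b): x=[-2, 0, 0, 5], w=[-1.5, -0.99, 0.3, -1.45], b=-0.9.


z = (-2)·(-1.5) + (0)·(-0.99) + (0)·(0.3) + (5)·(-1.45) - 0.9
  = -5.15
step(z) = 0 (z<0)

0


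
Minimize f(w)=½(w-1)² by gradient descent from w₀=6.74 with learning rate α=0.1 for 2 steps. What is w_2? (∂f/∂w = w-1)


step 1: grad = 6.74-1 = 5.74; w = 6.74 - 0.1·(5.74) = 6.166
step 2: grad = 6.166-1 = 5.166; w = 6.166 - 0.1·(5.166) = 5.6494

5.6494


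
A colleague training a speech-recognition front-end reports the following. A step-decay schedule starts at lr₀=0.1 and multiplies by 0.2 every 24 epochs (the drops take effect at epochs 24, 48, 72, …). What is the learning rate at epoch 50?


n_drops = ⌊50/24⌋ = 2
lr = 0.1·0.2^2 = 0.1·0.04 = 0.004

0.004


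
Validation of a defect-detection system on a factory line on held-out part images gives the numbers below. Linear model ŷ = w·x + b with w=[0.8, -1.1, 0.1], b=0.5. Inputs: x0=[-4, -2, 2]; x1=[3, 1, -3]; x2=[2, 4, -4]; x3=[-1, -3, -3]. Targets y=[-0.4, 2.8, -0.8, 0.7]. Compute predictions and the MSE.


ŷ0 = (0.8)·(-4) + (-1.1)·(-2) + (0.1)·(2) + 0.5 = -0.3
ŷ1 = (0.8)·(3) + (-1.1)·(1) + (0.1)·(-3) + 0.5 = 1.5
ŷ2 = (0.8)·(2) + (-1.1)·(4) + (0.1)·(-4) + 0.5 = -2.7
ŷ3 = (0.8)·(-1) + (-1.1)·(-3) + (0.1)·(-3) + 0.5 = 2.7
errors² = [0.01, 1.69, 3.61, 4.0]
MSE = 9.3100/4 = 2.3275

2.3275


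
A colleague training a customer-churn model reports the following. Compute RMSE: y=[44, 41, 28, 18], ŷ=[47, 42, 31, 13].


MSE = 44/4 = 11
RMSE = √(44/4) = 3.3166

3.3166


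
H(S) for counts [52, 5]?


Probabilities: [52/57, 5/57] ≈ [0.9123, 0.0877]
H = -((52/57)·log₂(52/57) + (5/57)·log₂(5/57))
  = 0.4288 bits

0.4288 bits


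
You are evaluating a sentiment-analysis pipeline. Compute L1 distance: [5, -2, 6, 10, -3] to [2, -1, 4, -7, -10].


d = |5-2| + |-2+ 1| + |6-4| + |10+ 7| + |-3+ 10|
  = 3 + 1 + 2 + 17 + 7
  = 30

30


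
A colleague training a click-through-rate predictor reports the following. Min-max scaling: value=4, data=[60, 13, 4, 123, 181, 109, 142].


min=4, max=181
(4-4)/(181-4) = 0/177 = 0.0

0.0


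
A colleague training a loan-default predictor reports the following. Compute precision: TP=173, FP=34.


Precision = TP/(TP+FP)
= 173/(173+34)
= 173/207 = 83.57%

83.57%


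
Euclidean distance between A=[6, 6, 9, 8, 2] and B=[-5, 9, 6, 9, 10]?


d = √((6+ 5)² + (6-9)² + (9-6)² + (8-9)² + (2-10)²)
  = √(121 + 9 + 9 + 1 + 64)
  = √204 = 14.2829

14.2829


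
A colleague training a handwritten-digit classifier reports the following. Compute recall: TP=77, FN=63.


Recall = TP/(TP+FN)
= 77/(77+63)
= 77/140 = 55.0%

55.0%


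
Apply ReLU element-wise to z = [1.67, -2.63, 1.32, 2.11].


ReLU(1.67) = max(0, 1.67) = 1.67
ReLU(-2.63) = max(0, -2.63) = 0.0
ReLU(1.32) = max(0, 1.32) = 1.32
ReLU(2.11) = max(0, 2.11) = 2.11
result = [1.67, 0.0, 1.32, 2.11]

[1.67, 0.0, 1.32, 2.11]


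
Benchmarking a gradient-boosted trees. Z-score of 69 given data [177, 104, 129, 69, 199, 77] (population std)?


μ = 125.8333, σ = 48.4301
z = (69 - 125.8333)/48.4301 = -1.1735

-1.1735


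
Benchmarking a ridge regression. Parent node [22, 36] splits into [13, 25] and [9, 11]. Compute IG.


Parent = [22, 36], H_parent = 0.9576
H_left = 0.9268 (n=38), H_right = 0.9928 (n=20)
H_children = (38/58)·0.9268 + (20/58)·0.9928 = 0.9496
IG = 0.9576 - 0.9496 = 0.008

0.008


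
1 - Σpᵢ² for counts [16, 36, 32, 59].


Probabilities: [16/143, 36/143, 32/143, 59/143] ≈ [0.1119, 0.2517, 0.2238, 0.4126]
Σpᵢ² = (256 + 1296 + 1024 + 3481)/143² = 6057/20449
Gini = 1 - Σpᵢ² = 1 - 6057/20449 = 0.7038

0.7038


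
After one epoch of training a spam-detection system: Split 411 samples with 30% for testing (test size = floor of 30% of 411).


Test = ⌊411·30/100⌋ = 123
Train = 411 - 123 = 288

Train: 288, Test: 123


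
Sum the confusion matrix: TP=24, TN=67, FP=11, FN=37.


Total = TP + TN + FP + FN
= 24 + 67 + 11 + 37
= 139
(Predicted positive: 35, predicted negative: 104)

139


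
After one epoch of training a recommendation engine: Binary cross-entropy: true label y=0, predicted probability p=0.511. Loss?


BCE = -[y·ln(p) + (1-y)·ln(1-p)]
= -0 - 1·ln(1-0.511)
= -ln(0.489) = 0.7154

0.7154


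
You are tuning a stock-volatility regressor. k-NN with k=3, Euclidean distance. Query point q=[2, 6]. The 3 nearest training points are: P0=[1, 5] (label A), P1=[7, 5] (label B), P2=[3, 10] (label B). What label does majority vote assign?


d(q,P0) = 1.4142  (label A)
d(q,P1) = 5.099  (label B)
d(q,P2) = 4.1231  (label B)
Votes: A=1, B=2
Majority → B

B


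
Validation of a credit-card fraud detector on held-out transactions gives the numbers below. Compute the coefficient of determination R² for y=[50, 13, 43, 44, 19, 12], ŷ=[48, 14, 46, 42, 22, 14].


ȳ = 30.1667
SS_res = Σ(y-ŷ)² = 31
SS_tot = Σ(y-ȳ)² = 1498.83
R² = 1 - SS_res/SS_tot = 1 - 0.0207 = 0.9793

0.9793


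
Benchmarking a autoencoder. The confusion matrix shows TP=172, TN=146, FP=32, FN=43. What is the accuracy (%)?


Accuracy = (TP+TN)/(TP+TN+FP+FN)
= (172+146)/(393)
= 318/393 = 80.92%

80.92%


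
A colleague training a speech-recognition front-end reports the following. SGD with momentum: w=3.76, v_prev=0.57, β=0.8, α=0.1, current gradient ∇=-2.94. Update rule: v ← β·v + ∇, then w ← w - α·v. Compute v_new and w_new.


v_new = 0.8·0.57 - 2.94 = 0.456 - 2.94 = -2.484
w_new = 3.76 - 0.1·-2.484 = 3.76 + 0.2484 = 4.0084

v_new=-2.484, w_new=4.0084


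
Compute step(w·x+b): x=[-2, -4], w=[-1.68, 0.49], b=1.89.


z = (-2)·(-1.68) + (-4)·(0.49) + 1.89
  = 3.29
step(z) = 1 (z≥0)

1


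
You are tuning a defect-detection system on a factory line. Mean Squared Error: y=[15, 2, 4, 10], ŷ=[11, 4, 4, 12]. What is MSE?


Squared errors: (15-11)²=16, (2-4)²=4, (4-4)²=0, (10-12)²=4
Sum = 24
MSE = 24/4 = 6

6


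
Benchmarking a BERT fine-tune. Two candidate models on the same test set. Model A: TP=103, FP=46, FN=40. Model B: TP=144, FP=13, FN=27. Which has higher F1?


Model A: P=103/149=0.6913, R=103/143=0.7203, F1=2PR/(P+R)=2TP/(2TP+FP+FN)=206/292=0.7055
Model B: P=144/157=0.9172, R=144/171=0.8421, F1=2PR/(P+R)=2TP/(2TP+FP+FN)=288/328=0.878
0.7055 < 0.878 → Model B

Model B


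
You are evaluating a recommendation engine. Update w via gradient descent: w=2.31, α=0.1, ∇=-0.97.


w_new = w - α·∇
= 2.31 - 0.1·-0.97
= 2.31 + 0.097
= 2.407

2.407


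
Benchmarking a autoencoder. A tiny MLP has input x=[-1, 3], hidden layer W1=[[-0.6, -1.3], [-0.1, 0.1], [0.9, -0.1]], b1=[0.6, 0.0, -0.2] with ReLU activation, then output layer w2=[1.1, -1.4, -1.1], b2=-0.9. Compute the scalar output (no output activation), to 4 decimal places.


z1[0] = (-0.6)·(-1) + (-1.3)·(3) + 0.6 = -2.7
z1[1] = (-0.1)·(-1) + (0.1)·(3) + 0.0 = 0.4
z1[2] = (0.9)·(-1) + (-0.1)·(3) - 0.2 = -1.4
h = ReLU(z1) = [0.0, 0.4, 0.0]
output = (1.1)·(0.0) + (-1.4)·(0.4) + (-1.1)·(0.0) - 0.9 = -1.46

-1.46


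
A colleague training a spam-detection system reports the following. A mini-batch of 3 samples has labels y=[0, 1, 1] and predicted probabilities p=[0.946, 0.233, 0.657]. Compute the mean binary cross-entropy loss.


L[0] = -ln(1-0.946) = -ln(0.054) = 2.9188
L[1] = -ln(0.233) = 1.4567
L[2] = -ln(0.657) = 0.4201
mean = (2.9188 + 1.4567 + 0.4201)/3 = 1.5985

1.5985


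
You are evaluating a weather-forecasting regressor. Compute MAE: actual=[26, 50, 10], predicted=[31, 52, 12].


Absolute errors: |26-31|=5, |50-52|=2, |10-12|=2
Sum = 9
MAE = 9/3 = 3

3


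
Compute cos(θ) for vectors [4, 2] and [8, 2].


A·B = 4·8 + 2·2 = 36
‖A‖ = √20 = 4.4721, ‖B‖ = √68 = 8.2462
cos = 36/(√20·√68) = 36/√1360 = 0.9762

0.9762


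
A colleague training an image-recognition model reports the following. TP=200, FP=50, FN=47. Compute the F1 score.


Precision = 200/250 = 0.8
Recall = 200/247 = 0.8097
F1 = 2·P·R/(P+R) = 2·TP/(2·TP+FP+FN) = 400/(400+50+47) = 400/497 = 0.8048

0.8048


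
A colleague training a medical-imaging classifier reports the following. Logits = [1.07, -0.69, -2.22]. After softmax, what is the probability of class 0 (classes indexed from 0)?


Exponentials: e^1.07=2.9154, e^-0.69=0.5016, e^-2.22=0.1086
Sum = 3.5256
Softmax = [0.8269, 0.1423, 0.0308]
p[0] = 2.9154/3.5256 = 0.8269

0.8269


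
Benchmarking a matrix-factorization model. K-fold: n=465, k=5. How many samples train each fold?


Fold size = 465/5 = 93
Training per fold = 465 - 93 = 372

372


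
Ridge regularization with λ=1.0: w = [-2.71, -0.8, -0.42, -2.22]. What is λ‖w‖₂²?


‖w‖₂² = (-2.71)² + (-0.8)² + (-0.42)² + (-2.22)²
     = 7.3441 + 0.64 + 0.1764 + 4.9284
     = 13.0889
λ·‖w‖₂² = 1.0·13.0889 = 13.0889

13.0889


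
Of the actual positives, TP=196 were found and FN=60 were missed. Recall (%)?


Recall = TP/(TP+FN)
= 196/(196+60)
= 196/256 = 76.56%

76.56%


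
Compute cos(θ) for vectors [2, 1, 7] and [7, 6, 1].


A·B = 2·7 + 1·6 + 7·1 = 27
‖A‖ = √54 = 7.3485, ‖B‖ = √86 = 9.2736
cos = 27/(√54·√86) = 27/√4644 = 0.3962

0.3962


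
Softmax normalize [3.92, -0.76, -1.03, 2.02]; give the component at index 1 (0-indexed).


Exponentials: e^3.92=50.4004, e^-0.76=0.4677, e^-1.03=0.357, e^2.02=7.5383
Sum = 58.7634
Softmax = [0.8577, 0.008, 0.0061, 0.1283]
p[1] = 0.4677/58.7634 = 0.008

0.008


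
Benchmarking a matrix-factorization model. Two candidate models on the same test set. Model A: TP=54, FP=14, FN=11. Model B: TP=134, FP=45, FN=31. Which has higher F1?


Model A: P=54/68=0.7941, R=54/65=0.8308, F1=2PR/(P+R)=2TP/(2TP+FP+FN)=108/133=0.812
Model B: P=134/179=0.7486, R=134/165=0.8121, F1=2PR/(P+R)=2TP/(2TP+FP+FN)=268/344=0.7791
0.812 > 0.7791 → Model A

Model A


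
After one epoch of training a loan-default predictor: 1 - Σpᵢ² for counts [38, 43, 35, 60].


Probabilities: [38/176, 43/176, 35/176, 60/176] ≈ [0.2159, 0.2443, 0.1989, 0.3409]
Σpᵢ² = (1444 + 1849 + 1225 + 3600)/176² = 8118/30976
Gini = 1 - Σpᵢ² = 1 - 8118/30976 = 0.7379

0.7379


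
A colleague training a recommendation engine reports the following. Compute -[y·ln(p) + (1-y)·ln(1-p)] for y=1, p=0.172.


BCE = -[y·ln(p) + (1-y)·ln(1-p)]
= -1·ln(0.172) - 0
= -ln(0.172) = 1.7603

1.7603


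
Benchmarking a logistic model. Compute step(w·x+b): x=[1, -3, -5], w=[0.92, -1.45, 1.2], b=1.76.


z = (1)·(0.92) + (-3)·(-1.45) + (-5)·(1.2) + 1.76
  = 1.03
step(z) = 1 (z≥0)

1


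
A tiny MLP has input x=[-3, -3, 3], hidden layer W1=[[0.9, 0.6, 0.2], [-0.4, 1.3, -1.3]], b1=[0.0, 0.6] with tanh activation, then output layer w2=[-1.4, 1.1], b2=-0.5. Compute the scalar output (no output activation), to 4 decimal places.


z1[0] = (0.9)·(-3) + (0.6)·(-3) + (0.2)·(3) + 0.0 = -3.9
z1[1] = (-0.4)·(-3) + (1.3)·(-3) + (-1.3)·(3) + 0.6 = -6.0
h = tanh(z1) = [-0.9992, -1.0]
output = (-1.4)·(-0.9992) + (1.1)·(-1.0) - 0.5 = -0.2011

-0.2011


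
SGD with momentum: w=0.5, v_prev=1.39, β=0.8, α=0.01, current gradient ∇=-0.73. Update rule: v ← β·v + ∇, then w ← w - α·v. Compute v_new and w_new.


v_new = 0.8·1.39 - 0.73 = 1.112 - 0.73 = 0.382
w_new = 0.5 - 0.01·0.382 = 0.5 - 0.00382 = 0.49618

v_new=0.382, w_new=0.49618


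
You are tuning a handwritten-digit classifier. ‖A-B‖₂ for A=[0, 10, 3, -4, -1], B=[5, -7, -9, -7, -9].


d = √((0-5)² + (10+ 7)² + (3+ 9)² + (-4+ 7)² + (-1+ 9)²)
  = √(25 + 289 + 144 + 9 + 64)
  = √531 = 23.0434

23.0434


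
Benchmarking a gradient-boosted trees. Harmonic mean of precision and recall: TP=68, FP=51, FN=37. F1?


Precision = 68/119 = 0.5714
Recall = 68/105 = 0.6476
F1 = 2·P·R/(P+R) = 2·TP/(2·TP+FP+FN) = 136/(136+51+37) = 136/224 = 0.6071

0.6071


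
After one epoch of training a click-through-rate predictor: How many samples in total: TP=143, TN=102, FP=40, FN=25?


Total = TP + TN + FP + FN
= 143 + 102 + 40 + 25
= 310
(Predicted positive: 183, predicted negative: 127)

310


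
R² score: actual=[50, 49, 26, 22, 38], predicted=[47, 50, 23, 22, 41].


ȳ = 37
SS_res = Σ(y-ŷ)² = 28
SS_tot = Σ(y-ȳ)² = 660
R² = 1 - SS_res/SS_tot = 1 - 0.0424 = 0.9576

0.9576


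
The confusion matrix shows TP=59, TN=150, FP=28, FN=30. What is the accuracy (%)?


Accuracy = (TP+TN)/(TP+TN+FP+FN)
= (59+150)/(267)
= 209/267 = 78.28%

78.28%


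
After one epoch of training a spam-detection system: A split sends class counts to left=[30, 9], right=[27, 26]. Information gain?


Parent = [57, 35], H_parent = 0.9583
H_left = 0.7793 (n=39), H_right = 0.9997 (n=53)
H_children = (39/92)·0.7793 + (53/92)·0.9997 = 0.9063
IG = 0.9583 - 0.9063 = 0.052

0.052


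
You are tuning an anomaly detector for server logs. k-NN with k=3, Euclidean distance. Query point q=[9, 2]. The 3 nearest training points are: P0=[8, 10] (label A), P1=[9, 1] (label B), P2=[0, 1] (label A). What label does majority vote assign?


d(q,P0) = 8.0623  (label A)
d(q,P1) = 1.0  (label B)
d(q,P2) = 9.0554  (label A)
Votes: A=2, B=1
Majority → A

A


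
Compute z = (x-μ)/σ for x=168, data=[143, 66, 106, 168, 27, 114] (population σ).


μ = 104, σ = 46.7155
z = (168 - 104)/46.7155 = 1.37

1.37


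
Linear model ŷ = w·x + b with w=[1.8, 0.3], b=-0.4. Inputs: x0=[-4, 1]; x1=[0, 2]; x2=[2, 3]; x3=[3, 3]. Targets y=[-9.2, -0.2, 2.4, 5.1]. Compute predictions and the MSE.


ŷ0 = (1.8)·(-4) + (0.3)·(1) - 0.4 = -7.3
ŷ1 = (1.8)·(0) + (0.3)·(2) - 0.4 = 0.2
ŷ2 = (1.8)·(2) + (0.3)·(3) - 0.4 = 4.1
ŷ3 = (1.8)·(3) + (0.3)·(3) - 0.4 = 5.9
errors² = [3.61, 0.16, 2.89, 0.64]
MSE = 7.3000/4 = 1.825

1.825


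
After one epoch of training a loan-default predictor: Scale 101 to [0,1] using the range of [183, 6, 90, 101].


min=6, max=183
(101-6)/(183-6) = 95/177 = 0.5367

0.5367


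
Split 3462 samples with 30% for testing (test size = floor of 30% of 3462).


Test = ⌊3462·30/100⌋ = 1038
Train = 3462 - 1038 = 2424

Train: 2424, Test: 1038


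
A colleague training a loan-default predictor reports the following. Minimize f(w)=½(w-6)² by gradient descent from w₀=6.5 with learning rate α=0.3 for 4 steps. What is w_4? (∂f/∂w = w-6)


step 1: grad = 6.5-6 = 0.5; w = 6.5 - 0.3·(0.5) = 6.35
step 2: grad = 6.35-6 = 0.35; w = 6.35 - 0.3·(0.35) = 6.245
step 3: grad = 6.245-6 = 0.245; w = 6.245 - 0.3·(0.245) = 6.1715
step 4: grad = 6.1715-6 = 0.1715; w = 6.1715 - 0.3·(0.1715) = 6.12005

6.12005


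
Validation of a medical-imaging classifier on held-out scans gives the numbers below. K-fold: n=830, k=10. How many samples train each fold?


Fold size = 830/10 = 83
Training per fold = 830 - 83 = 747

747


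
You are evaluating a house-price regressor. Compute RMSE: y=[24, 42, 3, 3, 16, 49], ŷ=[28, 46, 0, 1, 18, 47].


MSE = 53/6 = 8.8333
RMSE = √(53/6) = 2.9721

2.9721


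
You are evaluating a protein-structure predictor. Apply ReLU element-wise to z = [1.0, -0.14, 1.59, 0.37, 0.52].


ReLU(1.0) = max(0, 1.0) = 1.0
ReLU(-0.14) = max(0, -0.14) = 0.0
ReLU(1.59) = max(0, 1.59) = 1.59
ReLU(0.37) = max(0, 0.37) = 0.37
ReLU(0.52) = max(0, 0.52) = 0.52
result = [1.0, 0.0, 1.59, 0.37, 0.52]

[1.0, 0.0, 1.59, 0.37, 0.52]


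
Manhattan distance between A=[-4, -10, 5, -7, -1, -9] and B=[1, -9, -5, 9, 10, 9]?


d = |-4-1| + |-10+ 9| + |5+ 5| + |-7-9| + |-1-10| + |-9-9|
  = 5 + 1 + 10 + 16 + 11 + 18
  = 61

61


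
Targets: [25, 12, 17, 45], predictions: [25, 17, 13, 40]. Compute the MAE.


Absolute errors: |25-25|=0, |12-17|=5, |17-13|=4, |45-40|=5
Sum = 14
MAE = 14/4 = 7/2

7/2


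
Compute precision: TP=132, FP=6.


Precision = TP/(TP+FP)
= 132/(132+6)
= 132/138 = 95.65%

95.65%


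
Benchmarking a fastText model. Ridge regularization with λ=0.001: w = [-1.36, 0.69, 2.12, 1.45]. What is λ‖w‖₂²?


‖w‖₂² = (-1.36)² + (0.69)² + (2.12)² + (1.45)²
     = 1.8496 + 0.4761 + 4.4944 + 2.1025
     = 8.9226
λ·‖w‖₂² = 0.001·8.9226 = 0.008923

0.008923


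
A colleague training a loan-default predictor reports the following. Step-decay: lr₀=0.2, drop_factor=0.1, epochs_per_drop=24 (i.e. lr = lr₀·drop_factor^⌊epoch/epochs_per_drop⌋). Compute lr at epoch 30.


n_drops = ⌊30/24⌋ = 1
lr = 0.2·0.1^1 = 0.2·0.1 = 0.02

0.02


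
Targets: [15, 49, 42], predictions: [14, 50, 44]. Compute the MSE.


Squared errors: (15-14)²=1, (49-50)²=1, (42-44)²=4
Sum = 6
MSE = 6/3 = 2

2


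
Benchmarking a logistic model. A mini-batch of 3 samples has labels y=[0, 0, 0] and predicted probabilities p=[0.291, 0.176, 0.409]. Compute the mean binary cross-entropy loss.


L[0] = -ln(1-0.291) = -ln(0.709) = 0.3439
L[1] = -ln(1-0.176) = -ln(0.824) = 0.1936
L[2] = -ln(1-0.409) = -ln(0.591) = 0.5259
mean = (0.3439 + 0.1936 + 0.5259)/3 = 0.3545

0.3545


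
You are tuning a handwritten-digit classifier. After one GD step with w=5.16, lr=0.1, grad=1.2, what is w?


w_new = w - α·∇
= 5.16 - 0.1·1.2
= 5.16 - 0.12
= 5.04

5.04


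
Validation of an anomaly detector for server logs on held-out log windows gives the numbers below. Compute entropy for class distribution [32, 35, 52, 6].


Probabilities: [32/125, 35/125, 52/125, 6/125] ≈ [0.256, 0.28, 0.416, 0.048]
H = -((32/125)·log₂(32/125) + (35/125)·log₂(35/125) + (52/125)·log₂(52/125) + (6/125)·log₂(6/125))
  = 1.7541 bits

1.7541 bits


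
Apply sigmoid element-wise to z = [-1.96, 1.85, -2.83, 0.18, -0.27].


σ(-1.96) = 1/(1+e^1.96) = 0.1235
σ(1.85) = 1/(1+e^-1.85) = 0.8641
σ(-2.83) = 1/(1+e^2.83) = 0.0557
σ(0.18) = 1/(1+e^-0.18) = 0.5449
σ(-0.27) = 1/(1+e^0.27) = 0.4329
result = [0.1235, 0.8641, 0.0557, 0.5449, 0.4329]

[0.1235, 0.8641, 0.0557, 0.5449, 0.4329]


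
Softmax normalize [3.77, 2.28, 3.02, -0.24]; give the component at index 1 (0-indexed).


Exponentials: e^3.77=43.3801, e^2.28=9.7767, e^3.02=20.4913, e^-0.24=0.7866
Sum = 74.4347
Softmax = [0.5828, 0.1313, 0.2753, 0.0106]
p[1] = 9.7767/74.4347 = 0.1313

0.1313


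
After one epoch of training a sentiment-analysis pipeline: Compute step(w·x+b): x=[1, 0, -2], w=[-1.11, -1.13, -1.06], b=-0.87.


z = (1)·(-1.11) + (0)·(-1.13) + (-2)·(-1.06) - 0.87
  = 0.14
step(z) = 1 (z≥0)

1


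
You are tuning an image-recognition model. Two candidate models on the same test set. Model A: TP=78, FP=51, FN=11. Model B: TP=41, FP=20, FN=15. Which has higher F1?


Model A: P=78/129=0.6047, R=78/89=0.8764, F1=2PR/(P+R)=2TP/(2TP+FP+FN)=156/218=0.7156
Model B: P=41/61=0.6721, R=41/56=0.7321, F1=2PR/(P+R)=2TP/(2TP+FP+FN)=82/117=0.7009
0.7156 > 0.7009 → Model A

Model A


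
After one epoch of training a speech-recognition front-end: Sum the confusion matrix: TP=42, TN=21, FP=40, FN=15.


Total = TP + TN + FP + FN
= 42 + 21 + 40 + 15
= 118
(Predicted positive: 82, predicted negative: 36)

118


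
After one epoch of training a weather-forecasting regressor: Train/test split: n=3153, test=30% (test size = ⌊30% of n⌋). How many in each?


Test = ⌊3153·30/100⌋ = 945
Train = 3153 - 945 = 2208

Train: 2208, Test: 945


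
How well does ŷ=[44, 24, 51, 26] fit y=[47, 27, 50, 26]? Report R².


ȳ = 37.5
SS_res = Σ(y-ŷ)² = 19
SS_tot = Σ(y-ȳ)² = 489
R² = 1 - SS_res/SS_tot = 1 - 0.0389 = 0.9611

0.9611


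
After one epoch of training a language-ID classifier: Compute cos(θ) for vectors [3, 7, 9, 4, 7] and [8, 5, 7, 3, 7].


A·B = 3·8 + 7·5 + 9·7 + 4·3 + 7·7 = 183
‖A‖ = √204 = 14.2829, ‖B‖ = √196 = 14
cos = 183/(√204·√196) = 183/√39984 = 0.9152

0.9152


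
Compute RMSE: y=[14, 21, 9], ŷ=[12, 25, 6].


MSE = 29/3 = 9.6667
RMSE = √(29/3) = 3.1091

3.1091


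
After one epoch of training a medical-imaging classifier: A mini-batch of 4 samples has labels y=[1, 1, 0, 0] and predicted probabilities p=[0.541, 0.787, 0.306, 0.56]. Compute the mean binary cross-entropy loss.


L[0] = -ln(0.541) = 0.6143
L[1] = -ln(0.787) = 0.2395
L[2] = -ln(1-0.306) = -ln(0.694) = 0.3653
L[3] = -ln(1-0.56) = -ln(0.44) = 0.821
mean = (0.6143 + 0.2395 + 0.3653 + 0.821)/4 = 0.51

0.51


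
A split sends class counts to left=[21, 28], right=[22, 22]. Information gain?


Parent = [43, 50], H_parent = 0.9959
H_left = 0.9852 (n=49), H_right = 1 (n=44)
H_children = (49/93)·0.9852 + (44/93)·1 = 0.9922
IG = 0.9959 - 0.9922 = 0.0037

0.0037


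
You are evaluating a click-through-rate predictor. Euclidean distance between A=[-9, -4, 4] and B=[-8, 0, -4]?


d = √((-9+ 8)² + (-4-0)² + (4+ 4)²)
  = √(1 + 16 + 64)
  = √81 = 9.0

9.0


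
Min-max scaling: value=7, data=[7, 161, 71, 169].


min=7, max=169
(7-7)/(169-7) = 0/162 = 0.0

0.0


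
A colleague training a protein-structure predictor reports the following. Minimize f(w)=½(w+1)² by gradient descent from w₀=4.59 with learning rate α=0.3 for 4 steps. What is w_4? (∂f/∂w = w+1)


step 1: grad = 4.59+1 = 5.59; w = 4.59 - 0.3·(5.59) = 2.913
step 2: grad = 2.913+1 = 3.913; w = 2.913 - 0.3·(3.913) = 1.7391
step 3: grad = 1.7391+1 = 2.7391; w = 1.7391 - 0.3·(2.7391) = 0.91737
step 4: grad = 0.91737+1 = 1.91737; w = 0.91737 - 0.3·(1.91737) = 0.342159

0.342159


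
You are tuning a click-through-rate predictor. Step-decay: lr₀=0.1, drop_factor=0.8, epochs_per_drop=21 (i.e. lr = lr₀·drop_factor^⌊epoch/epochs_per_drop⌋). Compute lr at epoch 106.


n_drops = ⌊106/21⌋ = 5
lr = 0.1·0.8^5 = 0.1·0.32768 = 0.032768

0.032768


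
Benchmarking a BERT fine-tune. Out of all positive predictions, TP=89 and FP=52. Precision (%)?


Precision = TP/(TP+FP)
= 89/(89+52)
= 89/141 = 63.12%

63.12%


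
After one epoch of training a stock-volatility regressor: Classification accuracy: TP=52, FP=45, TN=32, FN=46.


Accuracy = (TP+TN)/(TP+TN+FP+FN)
= (52+32)/(175)
= 84/175 = 48.0%

48.0%


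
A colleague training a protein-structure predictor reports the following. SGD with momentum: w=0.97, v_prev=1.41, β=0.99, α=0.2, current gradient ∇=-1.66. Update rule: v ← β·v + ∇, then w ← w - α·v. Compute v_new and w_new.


v_new = 0.99·1.41 - 1.66 = 1.3959 - 1.66 = -0.2641
w_new = 0.97 - 0.2·-0.2641 = 0.97 + 0.05282 = 1.02282

v_new=-0.2641, w_new=1.02282


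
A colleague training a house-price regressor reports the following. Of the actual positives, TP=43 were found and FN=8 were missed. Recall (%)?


Recall = TP/(TP+FN)
= 43/(43+8)
= 43/51 = 84.31%

84.31%


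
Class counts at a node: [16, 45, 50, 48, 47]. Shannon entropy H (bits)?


Probabilities: [16/206, 45/206, 50/206, 48/206, 47/206] ≈ [0.0777, 0.2184, 0.2427, 0.233, 0.2282]
H = -((16/206)·log₂(16/206) + (45/206)·log₂(45/206) + (50/206)·log₂(50/206) + (48/206)·log₂(48/206) + (47/206)·log₂(47/206))
  = 2.2376 bits

2.2376 bits


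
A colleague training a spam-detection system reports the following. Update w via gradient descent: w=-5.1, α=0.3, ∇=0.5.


w_new = w - α·∇
= -5.1 - 0.3·0.5
= -5.1 - 0.15
= -5.25

-5.25


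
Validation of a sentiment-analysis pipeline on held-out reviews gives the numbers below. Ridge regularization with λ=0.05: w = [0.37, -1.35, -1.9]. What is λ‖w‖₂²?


‖w‖₂² = (0.37)² + (-1.35)² + (-1.9)²
     = 0.1369 + 1.8225 + 3.61
     = 5.5694
λ·‖w‖₂² = 0.05·5.5694 = 0.27847

0.27847


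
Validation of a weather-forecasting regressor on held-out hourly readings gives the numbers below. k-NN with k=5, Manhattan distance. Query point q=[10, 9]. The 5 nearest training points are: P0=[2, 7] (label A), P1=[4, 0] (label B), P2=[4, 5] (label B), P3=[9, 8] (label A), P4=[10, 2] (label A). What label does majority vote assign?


d(q,P0) = 10  (label A)
d(q,P1) = 15  (label B)
d(q,P2) = 10  (label B)
d(q,P3) = 2  (label A)
d(q,P4) = 7  (label A)
Votes: A=3, B=2
Majority → A

A


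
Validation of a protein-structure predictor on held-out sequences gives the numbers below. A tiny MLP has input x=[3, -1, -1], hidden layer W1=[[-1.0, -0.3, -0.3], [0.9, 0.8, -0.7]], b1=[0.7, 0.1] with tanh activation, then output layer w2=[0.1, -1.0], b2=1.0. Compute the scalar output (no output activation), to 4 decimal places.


z1[0] = (-1.0)·(3) + (-0.3)·(-1) + (-0.3)·(-1) + 0.7 = -1.7
z1[1] = (0.9)·(3) + (0.8)·(-1) + (-0.7)·(-1) + 0.1 = 2.7
h = tanh(z1) = [-0.9354, 0.991]
output = (0.1)·(-0.9354) + (-1.0)·(0.991) + 1.0 = -0.0845

-0.0845


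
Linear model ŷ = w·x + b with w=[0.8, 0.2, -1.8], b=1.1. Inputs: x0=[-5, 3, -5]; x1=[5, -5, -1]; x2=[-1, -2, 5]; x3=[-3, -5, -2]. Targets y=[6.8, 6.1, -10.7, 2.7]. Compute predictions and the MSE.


ŷ0 = (0.8)·(-5) + (0.2)·(3) + (-1.8)·(-5) + 1.1 = 6.7
ŷ1 = (0.8)·(5) + (0.2)·(-5) + (-1.8)·(-1) + 1.1 = 5.9
ŷ2 = (0.8)·(-1) + (0.2)·(-2) + (-1.8)·(5) + 1.1 = -9.1
ŷ3 = (0.8)·(-3) + (0.2)·(-5) + (-1.8)·(-2) + 1.1 = 1.3
errors² = [0.01, 0.04, 2.56, 1.96]
MSE = 4.5700/4 = 1.1425

1.1425


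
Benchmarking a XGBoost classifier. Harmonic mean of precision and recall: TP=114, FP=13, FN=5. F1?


Precision = 114/127 = 0.8976
Recall = 114/119 = 0.958
F1 = 2·P·R/(P+R) = 2·TP/(2·TP+FP+FN) = 228/(228+13+5) = 228/246 = 0.9268

0.9268


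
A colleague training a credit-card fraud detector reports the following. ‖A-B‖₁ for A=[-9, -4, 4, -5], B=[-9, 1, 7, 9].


d = |-9+ 9| + |-4-1| + |4-7| + |-5-9|
  = 0 + 5 + 3 + 14
  = 22

22


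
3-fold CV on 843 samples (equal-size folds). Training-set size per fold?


Fold size = 843/3 = 281
Training per fold = 843 - 281 = 562

562


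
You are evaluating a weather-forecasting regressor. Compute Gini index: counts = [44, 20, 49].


Probabilities: [44/113, 20/113, 49/113] ≈ [0.3894, 0.177, 0.4336]
Σpᵢ² = (1936 + 400 + 2401)/113² = 4737/12769
Gini = 1 - Σpᵢ² = 1 - 4737/12769 = 0.629

0.629


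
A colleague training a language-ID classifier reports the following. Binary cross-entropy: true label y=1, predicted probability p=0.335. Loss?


BCE = -[y·ln(p) + (1-y)·ln(1-p)]
= -1·ln(0.335) - 0
= -ln(0.335) = 1.0936

1.0936


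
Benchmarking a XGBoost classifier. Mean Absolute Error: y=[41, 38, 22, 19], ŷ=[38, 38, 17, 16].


Absolute errors: |41-38|=3, |38-38|=0, |22-17|=5, |19-16|=3
Sum = 11
MAE = 11/4 = 11/4

11/4


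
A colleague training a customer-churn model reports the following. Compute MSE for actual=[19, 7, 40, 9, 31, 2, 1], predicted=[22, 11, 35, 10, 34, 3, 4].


Squared errors: (19-22)²=9, (7-11)²=16, (40-35)²=25, (9-10)²=1, (31-34)²=9, (2-3)²=1, (1-4)²=9
Sum = 70
MSE = 70/7 = 10

10


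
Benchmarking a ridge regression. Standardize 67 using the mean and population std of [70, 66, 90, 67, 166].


μ = 91.8, σ = 38.1177
z = (67 - 91.8)/38.1177 = -0.6506

-0.6506


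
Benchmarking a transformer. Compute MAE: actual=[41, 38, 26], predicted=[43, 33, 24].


Absolute errors: |41-43|=2, |38-33|=5, |26-24|=2
Sum = 9
MAE = 9/3 = 3

3


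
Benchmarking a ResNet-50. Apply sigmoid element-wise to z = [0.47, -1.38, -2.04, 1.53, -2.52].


σ(0.47) = 1/(1+e^-0.47) = 0.6154
σ(-1.38) = 1/(1+e^1.38) = 0.201
σ(-2.04) = 1/(1+e^2.04) = 0.1151
σ(1.53) = 1/(1+e^-1.53) = 0.822
σ(-2.52) = 1/(1+e^2.52) = 0.0745
result = [0.6154, 0.201, 0.1151, 0.822, 0.0745]

[0.6154, 0.201, 0.1151, 0.822, 0.0745]


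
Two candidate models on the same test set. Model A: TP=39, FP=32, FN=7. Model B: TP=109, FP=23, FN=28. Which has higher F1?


Model A: P=39/71=0.5493, R=39/46=0.8478, F1=2PR/(P+R)=2TP/(2TP+FP+FN)=78/117=0.6667
Model B: P=109/132=0.8258, R=109/137=0.7956, F1=2PR/(P+R)=2TP/(2TP+FP+FN)=218/269=0.8104
0.6667 < 0.8104 → Model B

Model B


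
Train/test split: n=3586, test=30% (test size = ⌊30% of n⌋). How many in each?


Test = ⌊3586·30/100⌋ = 1075
Train = 3586 - 1075 = 2511

Train: 2511, Test: 1075


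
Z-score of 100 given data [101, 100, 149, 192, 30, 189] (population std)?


μ = 126.8333, σ = 56.8138
z = (100 - 126.8333)/56.8138 = -0.4723

-0.4723


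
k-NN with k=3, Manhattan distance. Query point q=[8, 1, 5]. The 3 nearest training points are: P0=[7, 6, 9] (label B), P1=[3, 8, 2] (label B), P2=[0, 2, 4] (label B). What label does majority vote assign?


d(q,P0) = 10  (label B)
d(q,P1) = 15  (label B)
d(q,P2) = 10  (label B)
Votes: A=0, B=3
Majority → B

B


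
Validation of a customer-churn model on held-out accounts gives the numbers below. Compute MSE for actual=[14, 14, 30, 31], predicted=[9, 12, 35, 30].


Squared errors: (14-9)²=25, (14-12)²=4, (30-35)²=25, (31-30)²=1
Sum = 55
MSE = 55/4 = 55/4

55/4


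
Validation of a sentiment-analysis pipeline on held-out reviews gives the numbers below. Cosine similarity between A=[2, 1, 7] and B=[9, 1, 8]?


A·B = 2·9 + 1·1 + 7·8 = 75
‖A‖ = √54 = 7.3485, ‖B‖ = √146 = 12.083
cos = 75/(√54·√146) = 75/√7884 = 0.8447

0.8447


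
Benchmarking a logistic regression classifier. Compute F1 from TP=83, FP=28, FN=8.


Precision = 83/111 = 0.7477
Recall = 83/91 = 0.9121
F1 = 2·P·R/(P+R) = 2·TP/(2·TP+FP+FN) = 166/(166+28+8) = 166/202 = 0.8218

0.8218


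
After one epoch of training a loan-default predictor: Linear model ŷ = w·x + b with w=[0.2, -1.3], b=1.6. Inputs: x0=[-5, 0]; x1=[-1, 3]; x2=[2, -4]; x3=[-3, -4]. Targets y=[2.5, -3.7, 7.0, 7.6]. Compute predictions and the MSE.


ŷ0 = (0.2)·(-5) + (-1.3)·(0) + 1.6 = 0.6
ŷ1 = (0.2)·(-1) + (-1.3)·(3) + 1.6 = -2.5
ŷ2 = (0.2)·(2) + (-1.3)·(-4) + 1.6 = 7.2
ŷ3 = (0.2)·(-3) + (-1.3)·(-4) + 1.6 = 6.2
errors² = [3.61, 1.44, 0.04, 1.96]
MSE = 7.0500/4 = 1.7625

1.7625


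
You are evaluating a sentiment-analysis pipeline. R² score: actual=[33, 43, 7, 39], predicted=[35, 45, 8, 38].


ȳ = 30.5
SS_res = Σ(y-ŷ)² = 10
SS_tot = Σ(y-ȳ)² = 787
R² = 1 - SS_res/SS_tot = 1 - 0.0127 = 0.9873

0.9873


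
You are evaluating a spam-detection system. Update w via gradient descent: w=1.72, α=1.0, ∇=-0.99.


w_new = w - α·∇
= 1.72 - 1.0·-0.99
= 1.72 + 0.99
= 2.71

2.71


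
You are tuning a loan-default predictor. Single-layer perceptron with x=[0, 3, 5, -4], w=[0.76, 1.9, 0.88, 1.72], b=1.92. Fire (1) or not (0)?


z = (0)·(0.76) + (3)·(1.9) + (5)·(0.88) + (-4)·(1.72) + 1.92
  = 5.14
step(z) = 1 (z≥0)

1


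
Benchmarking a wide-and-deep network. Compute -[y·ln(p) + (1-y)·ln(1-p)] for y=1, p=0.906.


BCE = -[y·ln(p) + (1-y)·ln(1-p)]
= -1·ln(0.906) - 0
= -ln(0.906) = 0.0987

0.0987


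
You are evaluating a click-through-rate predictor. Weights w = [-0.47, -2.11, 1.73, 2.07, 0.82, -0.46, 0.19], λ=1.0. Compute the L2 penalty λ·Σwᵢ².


‖w‖₂² = (-0.47)² + (-2.11)² + (1.73)² + (2.07)² + (0.82)² + (-0.46)² + (0.19)²
     = 0.2209 + 4.4521 + 2.9929 + 4.2849 + 0.6724 + 0.2116 + 0.0361
     = 12.8709
λ·‖w‖₂² = 1.0·12.8709 = 12.8709

12.8709


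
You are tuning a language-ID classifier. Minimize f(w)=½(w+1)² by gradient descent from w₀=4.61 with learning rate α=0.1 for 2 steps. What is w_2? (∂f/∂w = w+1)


step 1: grad = 4.61+1 = 5.61; w = 4.61 - 0.1·(5.61) = 4.049
step 2: grad = 4.049+1 = 5.049; w = 4.049 - 0.1·(5.049) = 3.5441

3.5441


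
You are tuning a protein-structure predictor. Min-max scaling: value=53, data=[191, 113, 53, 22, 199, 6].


min=6, max=199
(53-6)/(199-6) = 47/193 = 0.2435

0.2435


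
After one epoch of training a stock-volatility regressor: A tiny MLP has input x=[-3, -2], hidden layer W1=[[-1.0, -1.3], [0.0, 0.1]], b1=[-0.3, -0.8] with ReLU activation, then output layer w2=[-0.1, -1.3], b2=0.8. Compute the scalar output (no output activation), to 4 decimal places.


z1[0] = (-1.0)·(-3) + (-1.3)·(-2) - 0.3 = 5.3
z1[1] = (0.0)·(-3) + (0.1)·(-2) - 0.8 = -1.0
h = ReLU(z1) = [5.3, 0.0]
output = (-0.1)·(5.3) + (-1.3)·(0.0) + 0.8 = 0.27

0.27


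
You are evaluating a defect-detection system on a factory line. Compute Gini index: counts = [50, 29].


Probabilities: [50/79, 29/79] ≈ [0.6329, 0.3671]
Σpᵢ² = (2500 + 841)/79² = 3341/6241
Gini = 1 - Σpᵢ² = 1 - 3341/6241 = 0.4647

0.4647


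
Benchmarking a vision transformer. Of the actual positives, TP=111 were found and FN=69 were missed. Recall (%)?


Recall = TP/(TP+FN)
= 111/(111+69)
= 111/180 = 61.67%

61.67%


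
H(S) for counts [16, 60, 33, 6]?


Probabilities: [16/115, 60/115, 33/115, 6/115] ≈ [0.1391, 0.5217, 0.287, 0.0522]
H = -((16/115)·log₂(16/115) + (60/115)·log₂(60/115) + (33/115)·log₂(33/115) + (6/115)·log₂(6/115))
  = 1.6247 bits

1.6247 bits


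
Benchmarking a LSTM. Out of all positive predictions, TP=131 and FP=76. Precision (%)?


Precision = TP/(TP+FP)
= 131/(131+76)
= 131/207 = 63.29%

63.29%


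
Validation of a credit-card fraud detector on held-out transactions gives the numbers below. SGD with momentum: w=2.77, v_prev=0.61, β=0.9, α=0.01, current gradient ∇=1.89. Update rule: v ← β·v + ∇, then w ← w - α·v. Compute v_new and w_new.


v_new = 0.9·0.61 + 1.89 = 0.549 + 1.89 = 2.439
w_new = 2.77 - 0.01·2.439 = 2.77 - 0.02439 = 2.74561

v_new=2.439, w_new=2.74561


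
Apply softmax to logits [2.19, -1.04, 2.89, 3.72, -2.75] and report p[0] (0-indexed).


Exponentials: e^2.19=8.9352, e^-1.04=0.3535, e^2.89=17.9933, e^3.72=41.2644, e^-2.75=0.0639
Sum = 68.6103
Softmax = [0.1302, 0.0052, 0.2623, 0.6014, 0.0009]
p[0] = 8.9352/68.6103 = 0.1302

0.1302


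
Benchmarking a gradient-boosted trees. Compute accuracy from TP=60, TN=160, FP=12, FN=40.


Accuracy = (TP+TN)/(TP+TN+FP+FN)
= (60+160)/(272)
= 220/272 = 80.88%

80.88%


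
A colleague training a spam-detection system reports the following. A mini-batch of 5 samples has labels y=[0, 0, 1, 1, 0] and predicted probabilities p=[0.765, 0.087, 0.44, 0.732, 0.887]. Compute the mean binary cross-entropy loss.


L[0] = -ln(1-0.765) = -ln(0.235) = 1.4482
L[1] = -ln(1-0.087) = -ln(0.913) = 0.091
L[2] = -ln(0.44) = 0.821
L[3] = -ln(0.732) = 0.312
L[4] = -ln(1-0.887) = -ln(0.113) = 2.1804
mean = (1.4482 + 0.091 + 0.821 + 0.312 + 2.1804)/5 = 0.9705

0.9705


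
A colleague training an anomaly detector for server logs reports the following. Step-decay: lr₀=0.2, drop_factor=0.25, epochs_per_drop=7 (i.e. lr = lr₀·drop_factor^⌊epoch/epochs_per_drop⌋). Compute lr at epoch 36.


n_drops = ⌊36/7⌋ = 5
lr = 0.2·0.25^5 = 0.2·0.0009765625 = 0.0001953125

0.0001953125


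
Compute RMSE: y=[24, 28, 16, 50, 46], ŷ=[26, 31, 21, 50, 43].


MSE = 47/5 = 9.4
RMSE = √(47/5) = 3.0659

3.0659


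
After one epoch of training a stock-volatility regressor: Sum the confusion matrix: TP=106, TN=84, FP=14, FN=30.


Total = TP + TN + FP + FN
= 106 + 84 + 14 + 30
= 234
(Predicted positive: 120, predicted negative: 114)

234


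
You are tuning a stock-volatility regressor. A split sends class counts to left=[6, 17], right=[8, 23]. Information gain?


Parent = [14, 40], H_parent = 0.8256
H_left = 0.8281 (n=23), H_right = 0.8238 (n=31)
H_children = (23/54)·0.8281 + (31/54)·0.8238 = 0.8256
IG = 0.8256 - 0.8256 = 0.0

0.0


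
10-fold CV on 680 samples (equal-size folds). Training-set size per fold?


Fold size = 680/10 = 68
Training per fold = 680 - 68 = 612

612


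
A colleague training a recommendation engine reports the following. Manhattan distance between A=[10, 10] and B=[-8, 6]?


d = |10+ 8| + |10-6|
  = 18 + 4
  = 22

22


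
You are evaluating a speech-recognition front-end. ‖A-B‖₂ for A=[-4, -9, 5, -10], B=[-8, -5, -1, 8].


d = √((-4+ 8)² + (-9+ 5)² + (5+ 1)² + (-10-8)²)
  = √(16 + 16 + 36 + 324)
  = √392 = 19.799

19.799


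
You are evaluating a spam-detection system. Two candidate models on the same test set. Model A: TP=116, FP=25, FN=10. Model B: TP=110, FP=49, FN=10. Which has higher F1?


Model A: P=116/141=0.8227, R=116/126=0.9206, F1=2PR/(P+R)=2TP/(2TP+FP+FN)=232/267=0.8689
Model B: P=110/159=0.6918, R=110/120=0.9167, F1=2PR/(P+R)=2TP/(2TP+FP+FN)=220/279=0.7885
0.8689 > 0.7885 → Model A

Model A


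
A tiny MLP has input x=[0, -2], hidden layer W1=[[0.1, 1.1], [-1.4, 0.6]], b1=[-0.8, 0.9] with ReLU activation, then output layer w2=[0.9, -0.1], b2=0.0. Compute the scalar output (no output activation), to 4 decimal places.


z1[0] = (0.1)·(0) + (1.1)·(-2) - 0.8 = -3.0
z1[1] = (-1.4)·(0) + (0.6)·(-2) + 0.9 = -0.3
h = ReLU(z1) = [0.0, 0.0]
output = (0.9)·(0.0) + (-0.1)·(0.0) + 0.0 = 0.0

0.0


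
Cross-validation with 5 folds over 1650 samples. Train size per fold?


Fold size = 1650/5 = 330
Training per fold = 1650 - 330 = 1320

1320


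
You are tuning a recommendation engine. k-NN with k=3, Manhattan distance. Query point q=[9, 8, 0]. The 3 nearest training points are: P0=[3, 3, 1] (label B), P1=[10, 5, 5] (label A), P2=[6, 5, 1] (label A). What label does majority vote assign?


d(q,P0) = 12  (label B)
d(q,P1) = 9  (label A)
d(q,P2) = 7  (label A)
Votes: A=2, B=1
Majority → A

A


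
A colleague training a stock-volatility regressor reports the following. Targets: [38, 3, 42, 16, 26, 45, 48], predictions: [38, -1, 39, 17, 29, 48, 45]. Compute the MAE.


Absolute errors: |38-38|=0, |3+ 1|=4, |42-39|=3, |16-17|=1, |26-29|=3, |45-48|=3, |48-45|=3
Sum = 17
MAE = 17/7 = 17/7

17/7


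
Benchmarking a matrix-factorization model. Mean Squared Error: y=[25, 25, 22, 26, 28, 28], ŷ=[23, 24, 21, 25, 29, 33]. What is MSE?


Squared errors: (25-23)²=4, (25-24)²=1, (22-21)²=1, (26-25)²=1, (28-29)²=1, (28-33)²=25
Sum = 33
MSE = 33/6 = 11/2

11/2


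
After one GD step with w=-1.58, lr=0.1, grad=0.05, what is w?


w_new = w - α·∇
= -1.58 - 0.1·0.05
= -1.58 - 0.005
= -1.585

-1.585


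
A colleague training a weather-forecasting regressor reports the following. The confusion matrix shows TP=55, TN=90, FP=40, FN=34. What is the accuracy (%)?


Accuracy = (TP+TN)/(TP+TN+FP+FN)
= (55+90)/(219)
= 145/219 = 66.21%

66.21%


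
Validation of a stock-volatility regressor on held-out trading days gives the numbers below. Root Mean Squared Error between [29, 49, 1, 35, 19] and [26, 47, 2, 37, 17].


MSE = 22/5 = 4.4
RMSE = √(22/5) = 2.0976

2.0976


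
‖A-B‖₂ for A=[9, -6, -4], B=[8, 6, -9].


d = √((9-8)² + (-6-6)² + (-4+ 9)²)
  = √(1 + 144 + 25)
  = √170 = 13.0384

13.0384


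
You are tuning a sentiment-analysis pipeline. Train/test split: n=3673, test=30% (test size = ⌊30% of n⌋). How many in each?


Test = ⌊3673·30/100⌋ = 1101
Train = 3673 - 1101 = 2572

Train: 2572, Test: 1101


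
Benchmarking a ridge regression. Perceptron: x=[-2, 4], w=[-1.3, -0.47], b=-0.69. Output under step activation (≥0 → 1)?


z = (-2)·(-1.3) + (4)·(-0.47) - 0.69
  = 0.03
step(z) = 1 (z≥0)

1


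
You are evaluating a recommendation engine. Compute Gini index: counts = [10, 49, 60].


Probabilities: [10/119, 49/119, 60/119] ≈ [0.084, 0.4118, 0.5042]
Σpᵢ² = (100 + 2401 + 3600)/119² = 6101/14161
Gini = 1 - Σpᵢ² = 1 - 6101/14161 = 0.5692

0.5692


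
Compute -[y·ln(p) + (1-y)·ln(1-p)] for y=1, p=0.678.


BCE = -[y·ln(p) + (1-y)·ln(1-p)]
= -1·ln(0.678) - 0
= -ln(0.678) = 0.3886

0.3886


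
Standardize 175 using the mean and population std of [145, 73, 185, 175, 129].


μ = 141.4, σ = 39.6868
z = (175 - 141.4)/39.6868 = 0.8466

0.8466


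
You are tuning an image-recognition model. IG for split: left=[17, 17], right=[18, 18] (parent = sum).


Parent = [35, 35], H_parent = 1
H_left = 1 (n=34), H_right = 1 (n=36)
H_children = (34/70)·1 + (36/70)·1 = 1
IG = 1 - 1 = 0.0

0.0
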